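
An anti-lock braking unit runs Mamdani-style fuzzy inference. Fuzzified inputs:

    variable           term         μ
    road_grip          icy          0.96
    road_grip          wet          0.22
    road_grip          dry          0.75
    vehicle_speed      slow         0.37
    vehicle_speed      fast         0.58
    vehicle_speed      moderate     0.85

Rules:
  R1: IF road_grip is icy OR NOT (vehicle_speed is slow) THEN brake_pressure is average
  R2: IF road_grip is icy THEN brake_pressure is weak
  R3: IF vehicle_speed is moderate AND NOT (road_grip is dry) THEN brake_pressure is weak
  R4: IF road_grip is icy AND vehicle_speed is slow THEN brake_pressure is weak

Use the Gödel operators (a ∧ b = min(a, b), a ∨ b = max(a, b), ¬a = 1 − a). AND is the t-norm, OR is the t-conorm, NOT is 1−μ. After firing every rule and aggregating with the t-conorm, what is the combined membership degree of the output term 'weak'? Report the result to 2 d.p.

0.96

R1: icy=0.96, ¬slow=1−0.37=0.63; OR[max(a, b)] → w = 0.96
R2: icy=0.96 → w = 0.96
R3: moderate=0.85, ¬dry=1−0.75=0.25; AND[min(a, b)] → w = 0.25
R4: icy=0.96, slow=0.37; AND[min(a, b)] → w = 0.37
Rules with consequent 'weak': {R2, R3, R4} → strengths 0.96, 0.25, 0.37
Aggregate via t-conorm [max(a, b)]: 0.96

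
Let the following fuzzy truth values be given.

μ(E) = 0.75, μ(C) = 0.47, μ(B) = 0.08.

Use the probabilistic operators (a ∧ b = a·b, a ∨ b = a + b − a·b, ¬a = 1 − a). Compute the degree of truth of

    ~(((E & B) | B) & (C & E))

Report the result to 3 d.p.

E & B = a·b on (0.7500, 0.0800) = 0.0600
(E & B) | B = a + b − a·b on (0.0600, 0.0800) = 0.1352
C & E = a·b on (0.4700, 0.7500) = 0.3525
((E & B) | B) & (C & E) = a·b on (0.1352, 0.3525) = 0.0477
~(((E & B) | B) & (C & E)) = 1 − 0.0477 = 0.9523

0.952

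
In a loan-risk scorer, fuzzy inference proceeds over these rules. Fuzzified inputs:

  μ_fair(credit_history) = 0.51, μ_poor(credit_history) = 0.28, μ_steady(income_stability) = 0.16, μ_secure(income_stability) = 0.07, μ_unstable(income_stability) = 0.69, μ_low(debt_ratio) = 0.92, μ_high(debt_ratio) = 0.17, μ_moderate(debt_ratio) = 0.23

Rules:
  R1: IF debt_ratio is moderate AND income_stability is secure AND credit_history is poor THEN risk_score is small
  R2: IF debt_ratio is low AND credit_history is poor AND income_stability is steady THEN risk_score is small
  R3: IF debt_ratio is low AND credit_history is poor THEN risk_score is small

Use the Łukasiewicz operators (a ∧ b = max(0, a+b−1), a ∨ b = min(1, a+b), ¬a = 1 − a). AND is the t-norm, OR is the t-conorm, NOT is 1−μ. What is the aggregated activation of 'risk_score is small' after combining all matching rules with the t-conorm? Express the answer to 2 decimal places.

R1: moderate=0.23, secure=0.07, poor=0.28; AND[max(0, a+b−1)] → w = 0.00
R2: low=0.92, poor=0.28, steady=0.16; AND[max(0, a+b−1)] → w = 0.00
R3: low=0.92, poor=0.28; AND[max(0, a+b−1)] → w = 0.20
Rules with consequent 'small': {R1, R2, R3} → strengths 0.00, 0.00, 0.20
Aggregate via t-conorm [min(1, a+b)]: 0.20

0.20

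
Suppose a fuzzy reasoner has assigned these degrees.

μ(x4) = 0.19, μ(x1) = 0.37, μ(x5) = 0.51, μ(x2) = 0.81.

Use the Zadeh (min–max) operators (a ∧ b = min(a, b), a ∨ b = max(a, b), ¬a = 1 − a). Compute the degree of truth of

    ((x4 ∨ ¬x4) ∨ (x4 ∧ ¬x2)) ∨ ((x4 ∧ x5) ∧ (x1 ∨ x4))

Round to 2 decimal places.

¬x4 = 1 − 0.19 = 0.81
x4 ∨ ¬x4 = max(a, b) on (0.19, 0.81) = 0.81
¬x2 = 1 − 0.81 = 0.19
x4 ∧ ¬x2 = min(a, b) on (0.19, 0.19) = 0.19
(x4 ∨ ¬x4) ∨ (x4 ∧ ¬x2) = max(a, b) on (0.81, 0.19) = 0.81
x4 ∧ x5 = min(a, b) on (0.19, 0.51) = 0.19
x1 ∨ x4 = max(a, b) on (0.37, 0.19) = 0.37
(x4 ∧ x5) ∧ (x1 ∨ x4) = min(a, b) on (0.19, 0.37) = 0.19
((x4 ∨ ¬x4) ∨ (x4 ∧ ¬x2)) ∨ ((x4 ∧ x5) ∧ (x1 ∨ x4)) = max(a, b) on (0.81, 0.19) = 0.81

0.81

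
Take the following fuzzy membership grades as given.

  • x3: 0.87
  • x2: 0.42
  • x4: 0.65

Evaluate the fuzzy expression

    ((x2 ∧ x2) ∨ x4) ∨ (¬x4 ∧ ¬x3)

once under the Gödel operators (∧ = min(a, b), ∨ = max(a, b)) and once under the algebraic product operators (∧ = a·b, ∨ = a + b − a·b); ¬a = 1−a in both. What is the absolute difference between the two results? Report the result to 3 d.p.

0.075

Under Gödel:
  x2 ∧ x2 = min(a, b) on (0.42, 0.42) = 0.42
  (x2 ∧ x2) ∨ x4 = max(a, b) on (0.42, 0.65) = 0.65
  ¬x4 = 1 − 0.65 = 0.35
  ¬x3 = 1 − 0.87 = 0.13
  ¬x4 ∧ ¬x3 = min(a, b) on (0.35, 0.13) = 0.13
  ((x2 ∧ x2) ∨ x4) ∨ (¬x4 ∧ ¬x3) = max(a, b) on (0.65, 0.13) = 0.65
  → value = 0.6500
Under algebraic product:
  x2 ∧ x2 = a·b on (0.4200, 0.4200) = 0.1764
  (x2 ∧ x2) ∨ x4 = a + b − a·b on (0.1764, 0.6500) = 0.7117
  ¬x4 = 1 − 0.6500 = 0.3500
  ¬x3 = 1 − 0.8700 = 0.1300
  ¬x4 ∧ ¬x3 = a·b on (0.3500, 0.1300) = 0.0455
  ((x2 ∧ x2) ∨ x4) ∨ (¬x4 ∧ ¬x3) = a + b − a·b on (0.7117, 0.0455) = 0.7249
  → value = 0.7249
|0.6500 − 0.7249| = 0.075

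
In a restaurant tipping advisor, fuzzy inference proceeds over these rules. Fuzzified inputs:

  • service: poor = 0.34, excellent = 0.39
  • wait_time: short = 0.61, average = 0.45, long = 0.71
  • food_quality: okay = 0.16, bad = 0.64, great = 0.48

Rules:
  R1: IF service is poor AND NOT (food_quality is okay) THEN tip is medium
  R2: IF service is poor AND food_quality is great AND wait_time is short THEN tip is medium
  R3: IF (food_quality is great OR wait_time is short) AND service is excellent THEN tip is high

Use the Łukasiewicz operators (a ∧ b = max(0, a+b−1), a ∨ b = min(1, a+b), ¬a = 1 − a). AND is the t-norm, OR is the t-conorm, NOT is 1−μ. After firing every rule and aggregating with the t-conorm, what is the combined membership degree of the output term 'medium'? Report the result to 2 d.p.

0.18

R1: poor=0.34, ¬okay=1−0.16=0.84; AND[max(0, a+b−1)] → w = 0.18
R2: poor=0.34, great=0.48, short=0.61; AND[max(0, a+b−1)] → w = 0.00
R3: (great=0.48 OR short=0.61) = 1.00; AND[max(0, a+b−1)] with excellent=0.39 → w = 0.39
Rules with consequent 'medium': {R1, R2} → strengths 0.18, 0.00
Aggregate via t-conorm [min(1, a+b)]: 0.18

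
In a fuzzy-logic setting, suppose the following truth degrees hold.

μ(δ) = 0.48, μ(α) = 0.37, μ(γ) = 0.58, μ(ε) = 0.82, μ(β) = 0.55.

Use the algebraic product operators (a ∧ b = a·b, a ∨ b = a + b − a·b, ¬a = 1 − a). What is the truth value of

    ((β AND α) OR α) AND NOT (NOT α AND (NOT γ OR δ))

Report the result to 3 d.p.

0.279

β AND α = a·b on (0.5500, 0.3700) = 0.2035
(β AND α) OR α = a + b − a·b on (0.2035, 0.3700) = 0.4982
NOT α = 1 − 0.3700 = 0.6300
NOT γ = 1 − 0.5800 = 0.4200
NOT γ OR δ = a + b − a·b on (0.4200, 0.4800) = 0.6984
NOT α AND (NOT γ OR δ) = a·b on (0.6300, 0.6984) = 0.4400
NOT (NOT α AND (NOT γ OR δ)) = 1 − 0.4400 = 0.5600
((β AND α) OR α) AND NOT (NOT α AND (NOT γ OR δ)) = a·b on (0.4982, 0.5600) = 0.2790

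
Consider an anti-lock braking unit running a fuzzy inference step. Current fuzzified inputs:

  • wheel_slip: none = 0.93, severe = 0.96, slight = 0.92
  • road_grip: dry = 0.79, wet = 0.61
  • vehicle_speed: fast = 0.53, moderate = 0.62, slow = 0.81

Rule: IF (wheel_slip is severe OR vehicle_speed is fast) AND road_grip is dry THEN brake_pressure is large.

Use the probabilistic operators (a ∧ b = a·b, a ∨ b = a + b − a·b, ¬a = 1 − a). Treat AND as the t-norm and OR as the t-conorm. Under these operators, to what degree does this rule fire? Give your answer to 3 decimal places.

0.775

firing strength: (severe=0.96 OR fast=0.53) = 0.9812; AND[a·b] with dry=0.79 → w = 0.7751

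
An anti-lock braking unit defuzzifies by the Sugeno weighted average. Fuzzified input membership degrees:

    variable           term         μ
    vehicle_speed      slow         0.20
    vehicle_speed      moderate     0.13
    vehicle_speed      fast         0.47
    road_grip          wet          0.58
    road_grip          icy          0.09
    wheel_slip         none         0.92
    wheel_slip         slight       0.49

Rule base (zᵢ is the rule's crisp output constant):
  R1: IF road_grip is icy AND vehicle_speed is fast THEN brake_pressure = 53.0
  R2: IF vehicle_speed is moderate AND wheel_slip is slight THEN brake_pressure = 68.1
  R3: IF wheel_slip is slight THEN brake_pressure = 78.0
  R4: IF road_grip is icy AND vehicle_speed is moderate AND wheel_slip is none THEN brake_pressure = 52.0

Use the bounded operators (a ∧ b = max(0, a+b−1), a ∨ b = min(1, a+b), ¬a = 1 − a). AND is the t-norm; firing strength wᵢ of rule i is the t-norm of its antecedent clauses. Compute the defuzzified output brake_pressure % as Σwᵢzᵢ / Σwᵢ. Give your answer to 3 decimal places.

R1 (z=53.0): icy=0.09, fast=0.47; AND[max(0, a+b−1)] → w = 0.00
R2 (z=68.1): moderate=0.13, slight=0.49; AND[max(0, a+b−1)] → w = 0.00
R3 (z=78.0): slight=0.49 → w = 0.49
R4 (z=52.0): icy=0.09, moderate=0.13, none=0.92; AND[max(0, a+b−1)] → w = 0.00
Weighted average = (0.00·53.0 + 0.00·68.1 + 0.49·78.0 + 0.00·52.0) / (0.00 + 0.00 + 0.49 + 0.00)
  = 38.2200 / 0.4900 = 78.000

78.000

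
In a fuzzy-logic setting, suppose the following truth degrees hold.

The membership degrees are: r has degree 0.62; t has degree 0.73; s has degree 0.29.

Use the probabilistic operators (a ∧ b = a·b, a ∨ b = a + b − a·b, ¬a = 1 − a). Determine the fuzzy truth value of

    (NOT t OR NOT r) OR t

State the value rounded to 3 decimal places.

0.878

NOT t = 1 − 0.7300 = 0.2700
NOT r = 1 − 0.6200 = 0.3800
NOT t OR NOT r = a + b − a·b on (0.2700, 0.3800) = 0.5474
(NOT t OR NOT r) OR t = a + b − a·b on (0.5474, 0.7300) = 0.8778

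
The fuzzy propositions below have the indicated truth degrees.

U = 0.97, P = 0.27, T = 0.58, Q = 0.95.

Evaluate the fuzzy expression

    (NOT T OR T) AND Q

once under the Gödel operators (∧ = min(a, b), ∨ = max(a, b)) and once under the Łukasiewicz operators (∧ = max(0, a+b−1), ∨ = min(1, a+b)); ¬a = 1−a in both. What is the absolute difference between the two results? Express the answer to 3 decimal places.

0.370

Under Gödel:
  NOT T = 1 − 0.58 = 0.42
  NOT T OR T = max(a, b) on (0.42, 0.58) = 0.58
  (NOT T OR T) AND Q = min(a, b) on (0.58, 0.95) = 0.58
  → value = 0.5800
Under Łukasiewicz:
  NOT T = 1 − 0.58 = 0.42
  NOT T OR T = min(1, a+b) on (0.42, 0.58) = 1.00
  (NOT T OR T) AND Q = max(0, a+b−1) on (1.00, 0.95) = 0.95
  → value = 0.9500
|0.5800 − 0.9500| = 0.370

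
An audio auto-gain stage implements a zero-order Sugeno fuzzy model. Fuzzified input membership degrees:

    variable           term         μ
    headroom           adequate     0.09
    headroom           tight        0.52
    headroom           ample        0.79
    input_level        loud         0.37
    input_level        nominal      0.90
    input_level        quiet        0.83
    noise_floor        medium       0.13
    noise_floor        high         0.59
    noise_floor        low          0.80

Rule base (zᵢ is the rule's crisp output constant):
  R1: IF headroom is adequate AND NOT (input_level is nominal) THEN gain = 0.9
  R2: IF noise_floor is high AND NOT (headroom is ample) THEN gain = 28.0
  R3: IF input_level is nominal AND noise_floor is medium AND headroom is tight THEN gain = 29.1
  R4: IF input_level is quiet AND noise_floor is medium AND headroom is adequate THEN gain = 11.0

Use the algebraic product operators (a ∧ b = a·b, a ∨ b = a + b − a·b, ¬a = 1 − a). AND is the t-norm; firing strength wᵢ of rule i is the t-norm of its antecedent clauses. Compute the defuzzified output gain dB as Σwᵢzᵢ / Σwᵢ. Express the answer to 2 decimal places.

26.32

R1 (z=0.9): adequate=0.09, ¬nominal=1−0.90=0.10; AND[a·b] → w = 0.0090
R2 (z=28.0): high=0.59, ¬ample=1−0.79=0.21; AND[a·b] → w = 0.1239
R3 (z=29.1): nominal=0.90, medium=0.13, tight=0.52; AND[a·b] → w = 0.0608
R4 (z=11.0): quiet=0.83, medium=0.13, adequate=0.09; AND[a·b] → w = 0.0097
Weighted average = (0.0090·0.9 + 0.1239·28.0 + 0.0608·29.1 + 0.0097·11.0) / (0.0090 + 0.1239 + 0.0608 + 0.0097)
  = 5.3546 / 0.2035 = 26.32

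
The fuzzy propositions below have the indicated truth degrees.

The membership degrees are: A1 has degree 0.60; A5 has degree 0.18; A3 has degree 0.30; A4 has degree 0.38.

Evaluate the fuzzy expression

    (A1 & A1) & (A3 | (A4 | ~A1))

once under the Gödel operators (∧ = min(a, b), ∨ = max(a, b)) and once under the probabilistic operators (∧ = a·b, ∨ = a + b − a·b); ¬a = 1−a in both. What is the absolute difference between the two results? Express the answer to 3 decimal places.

Under Gödel:
  A1 & A1 = min(a, b) on (0.60, 0.60) = 0.60
  ~A1 = 1 − 0.60 = 0.40
  A4 | ~A1 = max(a, b) on (0.38, 0.40) = 0.40
  A3 | (A4 | ~A1) = max(a, b) on (0.30, 0.40) = 0.40
  (A1 & A1) & (A3 | (A4 | ~A1)) = min(a, b) on (0.60, 0.40) = 0.40
  → value = 0.4000
Under probabilistic:
  A1 & A1 = a·b on (0.6000, 0.6000) = 0.3600
  ~A1 = 1 − 0.6000 = 0.4000
  A4 | ~A1 = a + b − a·b on (0.3800, 0.4000) = 0.6280
  A3 | (A4 | ~A1) = a + b − a·b on (0.3000, 0.6280) = 0.7396
  (A1 & A1) & (A3 | (A4 | ~A1)) = a·b on (0.3600, 0.7396) = 0.2663
  → value = 0.2663
|0.4000 − 0.2663| = 0.134

0.134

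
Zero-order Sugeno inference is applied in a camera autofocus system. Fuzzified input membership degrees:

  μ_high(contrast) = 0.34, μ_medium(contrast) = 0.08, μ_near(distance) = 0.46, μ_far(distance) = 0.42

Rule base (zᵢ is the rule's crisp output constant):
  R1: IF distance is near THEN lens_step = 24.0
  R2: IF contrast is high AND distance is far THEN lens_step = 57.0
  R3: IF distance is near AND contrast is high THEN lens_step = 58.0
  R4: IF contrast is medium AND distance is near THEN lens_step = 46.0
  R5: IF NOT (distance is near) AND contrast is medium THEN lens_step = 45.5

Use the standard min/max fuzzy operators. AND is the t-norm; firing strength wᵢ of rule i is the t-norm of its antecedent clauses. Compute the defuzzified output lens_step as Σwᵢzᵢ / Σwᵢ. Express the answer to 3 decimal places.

R1 (z=24.0): near=0.46 → w = 0.46
R2 (z=57.0): high=0.34, far=0.42; AND[min(a, b)] → w = 0.34
R3 (z=58.0): near=0.46, high=0.34; AND[min(a, b)] → w = 0.34
R4 (z=46.0): medium=0.08, near=0.46; AND[min(a, b)] → w = 0.08
R5 (z=45.5): ¬near=1−0.46=0.54, medium=0.08; AND[min(a, b)] → w = 0.08
Weighted average = (0.46·24.0 + 0.34·57.0 + 0.34·58.0 + 0.08·46.0 + 0.08·45.5) / (0.46 + 0.34 + 0.34 + 0.08 + 0.08)
  = 57.4600 / 1.3000 = 44.200

44.200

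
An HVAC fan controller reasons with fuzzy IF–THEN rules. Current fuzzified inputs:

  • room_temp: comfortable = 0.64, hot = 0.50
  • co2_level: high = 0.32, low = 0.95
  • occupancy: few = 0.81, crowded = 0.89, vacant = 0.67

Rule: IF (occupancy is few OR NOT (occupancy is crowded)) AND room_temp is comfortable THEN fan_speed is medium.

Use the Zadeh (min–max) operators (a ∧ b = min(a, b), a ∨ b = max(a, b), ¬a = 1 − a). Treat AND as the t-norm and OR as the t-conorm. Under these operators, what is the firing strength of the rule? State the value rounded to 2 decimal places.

0.64

firing strength: (few=0.81 OR ¬crowded=1−0.89=0.11) = 0.81; AND[min(a, b)] with comfortable=0.64 → w = 0.64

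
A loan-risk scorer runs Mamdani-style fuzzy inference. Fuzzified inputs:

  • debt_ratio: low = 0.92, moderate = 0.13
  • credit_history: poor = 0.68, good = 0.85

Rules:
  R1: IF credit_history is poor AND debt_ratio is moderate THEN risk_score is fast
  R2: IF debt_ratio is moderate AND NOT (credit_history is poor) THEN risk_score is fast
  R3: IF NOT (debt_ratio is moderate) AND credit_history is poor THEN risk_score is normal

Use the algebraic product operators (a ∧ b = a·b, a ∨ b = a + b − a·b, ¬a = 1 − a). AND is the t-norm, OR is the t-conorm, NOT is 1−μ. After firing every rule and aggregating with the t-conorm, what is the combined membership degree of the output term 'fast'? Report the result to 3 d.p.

R1: poor=0.68, moderate=0.13; AND[a·b] → w = 0.0884
R2: moderate=0.13, ¬poor=1−0.68=0.32; AND[a·b] → w = 0.0416
R3: ¬moderate=1−0.13=0.87, poor=0.68; AND[a·b] → w = 0.5916
Rules with consequent 'fast': {R1, R2} → strengths 0.0884, 0.0416
Aggregate via t-conorm [a + b − a·b]: 0.1263

0.126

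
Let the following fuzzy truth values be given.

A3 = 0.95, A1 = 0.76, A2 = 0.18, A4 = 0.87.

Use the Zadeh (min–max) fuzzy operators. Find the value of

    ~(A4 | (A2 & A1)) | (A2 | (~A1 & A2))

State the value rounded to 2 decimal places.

0.18

A2 & A1 = min(a, b) on (0.18, 0.76) = 0.18
A4 | (A2 & A1) = max(a, b) on (0.87, 0.18) = 0.87
~(A4 | (A2 & A1)) = 1 − 0.87 = 0.13
~A1 = 1 − 0.76 = 0.24
~A1 & A2 = min(a, b) on (0.24, 0.18) = 0.18
A2 | (~A1 & A2) = max(a, b) on (0.18, 0.18) = 0.18
~(A4 | (A2 & A1)) | (A2 | (~A1 & A2)) = max(a, b) on (0.13, 0.18) = 0.18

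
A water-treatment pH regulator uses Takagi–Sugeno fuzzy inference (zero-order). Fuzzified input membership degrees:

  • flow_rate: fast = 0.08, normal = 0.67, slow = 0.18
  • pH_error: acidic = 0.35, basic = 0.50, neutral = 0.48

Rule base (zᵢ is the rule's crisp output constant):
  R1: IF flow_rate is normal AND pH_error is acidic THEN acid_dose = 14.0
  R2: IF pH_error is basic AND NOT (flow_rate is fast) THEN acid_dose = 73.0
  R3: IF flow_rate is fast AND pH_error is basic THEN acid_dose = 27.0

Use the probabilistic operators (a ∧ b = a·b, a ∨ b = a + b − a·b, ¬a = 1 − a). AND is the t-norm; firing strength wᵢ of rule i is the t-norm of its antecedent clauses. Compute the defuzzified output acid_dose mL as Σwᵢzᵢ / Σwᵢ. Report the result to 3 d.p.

51.658

R1 (z=14.0): normal=0.67, acidic=0.35; AND[a·b] → w = 0.2345
R2 (z=73.0): basic=0.50, ¬fast=1−0.08=0.92; AND[a·b] → w = 0.4600
R3 (z=27.0): fast=0.08, basic=0.50; AND[a·b] → w = 0.0400
Weighted average = (0.2345·14.0 + 0.4600·73.0 + 0.0400·27.0) / (0.2345 + 0.4600 + 0.0400)
  = 37.9430 / 0.7345 = 51.658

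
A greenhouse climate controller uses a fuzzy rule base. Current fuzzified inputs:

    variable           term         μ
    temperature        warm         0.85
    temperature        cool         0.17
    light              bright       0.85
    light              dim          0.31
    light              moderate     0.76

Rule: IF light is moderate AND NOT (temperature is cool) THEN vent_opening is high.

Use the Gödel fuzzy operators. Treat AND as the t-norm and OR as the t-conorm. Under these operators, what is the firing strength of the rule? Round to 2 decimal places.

firing strength: moderate=0.76, ¬cool=1−0.17=0.83; AND[min(a, b)] → w = 0.76

0.76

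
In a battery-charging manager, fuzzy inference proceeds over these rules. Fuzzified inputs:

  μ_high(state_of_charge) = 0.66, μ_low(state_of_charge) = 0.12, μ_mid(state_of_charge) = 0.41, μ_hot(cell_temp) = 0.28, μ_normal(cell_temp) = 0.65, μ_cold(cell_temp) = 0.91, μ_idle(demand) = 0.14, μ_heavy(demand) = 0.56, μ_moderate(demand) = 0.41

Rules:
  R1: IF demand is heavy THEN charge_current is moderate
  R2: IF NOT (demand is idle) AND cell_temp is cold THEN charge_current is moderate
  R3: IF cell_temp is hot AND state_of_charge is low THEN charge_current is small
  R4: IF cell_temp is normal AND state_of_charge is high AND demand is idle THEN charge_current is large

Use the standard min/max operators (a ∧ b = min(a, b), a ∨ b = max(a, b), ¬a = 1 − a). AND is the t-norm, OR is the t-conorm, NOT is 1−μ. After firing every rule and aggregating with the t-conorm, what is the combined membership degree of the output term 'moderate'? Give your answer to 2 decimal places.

R1: heavy=0.56 → w = 0.56
R2: ¬idle=1−0.14=0.86, cold=0.91; AND[min(a, b)] → w = 0.86
R3: hot=0.28, low=0.12; AND[min(a, b)] → w = 0.12
R4: normal=0.65, high=0.66, idle=0.14; AND[min(a, b)] → w = 0.14
Rules with consequent 'moderate': {R1, R2} → strengths 0.56, 0.86
Aggregate via t-conorm [max(a, b)]: 0.86

0.86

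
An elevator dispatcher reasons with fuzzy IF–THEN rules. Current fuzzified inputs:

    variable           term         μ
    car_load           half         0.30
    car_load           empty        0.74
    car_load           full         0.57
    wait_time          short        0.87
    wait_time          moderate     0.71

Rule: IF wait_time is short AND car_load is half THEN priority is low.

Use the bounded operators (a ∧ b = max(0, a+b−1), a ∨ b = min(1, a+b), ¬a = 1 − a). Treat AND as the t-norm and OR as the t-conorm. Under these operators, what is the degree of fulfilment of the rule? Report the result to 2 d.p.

firing strength: short=0.87, half=0.30; AND[max(0, a+b−1)] → w = 0.17

0.17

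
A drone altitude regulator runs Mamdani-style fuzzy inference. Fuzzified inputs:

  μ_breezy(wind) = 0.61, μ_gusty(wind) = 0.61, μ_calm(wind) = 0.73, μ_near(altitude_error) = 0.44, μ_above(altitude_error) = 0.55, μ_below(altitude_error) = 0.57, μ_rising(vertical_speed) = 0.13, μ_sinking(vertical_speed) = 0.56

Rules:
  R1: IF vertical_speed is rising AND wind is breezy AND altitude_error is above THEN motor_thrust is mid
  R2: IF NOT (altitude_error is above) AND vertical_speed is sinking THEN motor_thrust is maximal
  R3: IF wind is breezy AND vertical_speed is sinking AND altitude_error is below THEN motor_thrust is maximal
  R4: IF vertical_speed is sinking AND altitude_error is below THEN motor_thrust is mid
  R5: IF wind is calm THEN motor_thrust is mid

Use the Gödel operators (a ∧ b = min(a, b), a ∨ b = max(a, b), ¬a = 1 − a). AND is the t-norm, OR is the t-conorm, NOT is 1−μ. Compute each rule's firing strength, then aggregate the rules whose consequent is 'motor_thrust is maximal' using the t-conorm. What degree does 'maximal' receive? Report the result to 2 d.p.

R1: rising=0.13, breezy=0.61, above=0.55; AND[min(a, b)] → w = 0.13
R2: ¬above=1−0.55=0.45, sinking=0.56; AND[min(a, b)] → w = 0.45
R3: breezy=0.61, sinking=0.56, below=0.57; AND[min(a, b)] → w = 0.56
R4: sinking=0.56, below=0.57; AND[min(a, b)] → w = 0.56
R5: calm=0.73 → w = 0.73
Rules with consequent 'maximal': {R2, R3} → strengths 0.45, 0.56
Aggregate via t-conorm [max(a, b)]: 0.56

0.56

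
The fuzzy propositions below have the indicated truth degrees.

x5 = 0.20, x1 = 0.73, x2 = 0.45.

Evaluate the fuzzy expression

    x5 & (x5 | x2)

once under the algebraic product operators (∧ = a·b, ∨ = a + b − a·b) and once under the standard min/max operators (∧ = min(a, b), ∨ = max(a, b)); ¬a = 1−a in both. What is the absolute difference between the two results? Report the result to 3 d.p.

0.088

Under algebraic product:
  x5 | x2 = a + b − a·b on (0.2000, 0.4500) = 0.5600
  x5 & (x5 | x2) = a·b on (0.2000, 0.5600) = 0.1120
  → value = 0.1120
Under standard min/max:
  x5 | x2 = max(a, b) on (0.20, 0.45) = 0.45
  x5 & (x5 | x2) = min(a, b) on (0.20, 0.45) = 0.20
  → value = 0.2000
|0.1120 − 0.2000| = 0.088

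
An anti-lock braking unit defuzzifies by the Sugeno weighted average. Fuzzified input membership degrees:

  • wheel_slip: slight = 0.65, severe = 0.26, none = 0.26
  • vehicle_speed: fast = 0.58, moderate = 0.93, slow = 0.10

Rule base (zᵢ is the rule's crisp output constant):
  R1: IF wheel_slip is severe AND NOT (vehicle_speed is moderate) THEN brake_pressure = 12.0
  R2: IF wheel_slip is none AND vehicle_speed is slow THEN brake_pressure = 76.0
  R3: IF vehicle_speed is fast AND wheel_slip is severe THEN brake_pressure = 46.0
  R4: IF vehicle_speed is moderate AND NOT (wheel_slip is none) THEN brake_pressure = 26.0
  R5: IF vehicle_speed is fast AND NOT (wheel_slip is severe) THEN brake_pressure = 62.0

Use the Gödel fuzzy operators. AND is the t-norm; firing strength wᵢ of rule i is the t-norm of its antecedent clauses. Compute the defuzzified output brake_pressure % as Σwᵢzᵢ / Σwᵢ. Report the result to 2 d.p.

43.20

R1 (z=12.0): severe=0.26, ¬moderate=1−0.93=0.07; AND[min(a, b)] → w = 0.07
R2 (z=76.0): none=0.26, slow=0.10; AND[min(a, b)] → w = 0.10
R3 (z=46.0): fast=0.58, severe=0.26; AND[min(a, b)] → w = 0.26
R4 (z=26.0): moderate=0.93, ¬none=1−0.26=0.74; AND[min(a, b)] → w = 0.74
R5 (z=62.0): fast=0.58, ¬severe=1−0.26=0.74; AND[min(a, b)] → w = 0.58
Weighted average = (0.07·12.0 + 0.10·76.0 + 0.26·46.0 + 0.74·26.0 + 0.58·62.0) / (0.07 + 0.10 + 0.26 + 0.74 + 0.58)
  = 75.6000 / 1.7500 = 43.20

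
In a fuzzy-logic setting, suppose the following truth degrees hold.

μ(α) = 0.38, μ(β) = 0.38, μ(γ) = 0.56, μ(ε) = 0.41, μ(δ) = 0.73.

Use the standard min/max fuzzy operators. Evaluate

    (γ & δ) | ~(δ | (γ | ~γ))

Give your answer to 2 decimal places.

0.56

γ & δ = min(a, b) on (0.56, 0.73) = 0.56
~γ = 1 − 0.56 = 0.44
γ | ~γ = max(a, b) on (0.56, 0.44) = 0.56
δ | (γ | ~γ) = max(a, b) on (0.73, 0.56) = 0.73
~(δ | (γ | ~γ)) = 1 − 0.73 = 0.27
(γ & δ) | ~(δ | (γ | ~γ)) = max(a, b) on (0.56, 0.27) = 0.56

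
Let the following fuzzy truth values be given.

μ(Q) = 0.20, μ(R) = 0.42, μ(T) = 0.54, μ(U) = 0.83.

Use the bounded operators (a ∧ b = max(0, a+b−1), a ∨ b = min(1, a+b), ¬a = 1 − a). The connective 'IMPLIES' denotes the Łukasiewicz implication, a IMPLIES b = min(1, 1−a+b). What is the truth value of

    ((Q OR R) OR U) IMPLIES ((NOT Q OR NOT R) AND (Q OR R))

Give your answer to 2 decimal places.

0.62

Q OR R = min(1, a+b) on (0.20, 0.42) = 0.62
(Q OR R) OR U = min(1, a+b) on (0.62, 0.83) = 1.00
NOT Q = 1 − 0.20 = 0.80
NOT R = 1 − 0.42 = 0.58
NOT Q OR NOT R = min(1, a+b) on (0.80, 0.58) = 1.00
Q OR R = min(1, a+b) on (0.20, 0.42) = 0.62
(NOT Q OR NOT R) AND (Q OR R) = max(0, a+b−1) on (1.00, 0.62) = 0.62
((Q OR R) OR U) IMPLIES ((NOT Q OR NOT R) AND (Q OR R))  [Łukasiewicz: min(1, 1−a+b)] with a=1.00, b=0.62 → 0.62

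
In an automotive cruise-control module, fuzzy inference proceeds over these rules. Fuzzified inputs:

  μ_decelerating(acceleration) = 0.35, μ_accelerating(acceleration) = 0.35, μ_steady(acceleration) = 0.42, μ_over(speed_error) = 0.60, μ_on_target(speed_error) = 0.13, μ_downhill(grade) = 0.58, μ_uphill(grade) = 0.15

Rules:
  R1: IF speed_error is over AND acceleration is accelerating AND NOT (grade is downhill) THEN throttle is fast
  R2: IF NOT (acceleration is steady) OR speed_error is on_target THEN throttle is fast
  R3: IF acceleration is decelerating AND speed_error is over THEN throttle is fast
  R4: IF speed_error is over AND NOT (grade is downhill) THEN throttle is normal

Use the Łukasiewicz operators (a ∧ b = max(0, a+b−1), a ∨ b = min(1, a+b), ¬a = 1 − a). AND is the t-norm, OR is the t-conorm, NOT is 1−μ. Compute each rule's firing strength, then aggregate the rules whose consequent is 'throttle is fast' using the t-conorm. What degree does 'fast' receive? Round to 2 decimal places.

0.71

R1: over=0.60, accelerating=0.35, ¬downhill=1−0.58=0.42; AND[max(0, a+b−1)] → w = 0.00
R2: ¬steady=1−0.42=0.58, on_target=0.13; OR[min(1, a+b)] → w = 0.71
R3: decelerating=0.35, over=0.60; AND[max(0, a+b−1)] → w = 0.00
R4: over=0.60, ¬downhill=1−0.58=0.42; AND[max(0, a+b−1)] → w = 0.02
Rules with consequent 'fast': {R1, R2, R3} → strengths 0.00, 0.71, 0.00
Aggregate via t-conorm [min(1, a+b)]: 0.71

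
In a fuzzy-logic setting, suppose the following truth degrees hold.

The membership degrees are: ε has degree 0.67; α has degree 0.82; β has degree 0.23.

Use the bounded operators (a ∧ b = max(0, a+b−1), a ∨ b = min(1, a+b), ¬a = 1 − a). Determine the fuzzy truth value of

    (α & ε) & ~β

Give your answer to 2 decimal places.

0.26

α & ε = max(0, a+b−1) on (0.82, 0.67) = 0.49
~β = 1 − 0.23 = 0.77
(α & ε) & ~β = max(0, a+b−1) on (0.49, 0.77) = 0.26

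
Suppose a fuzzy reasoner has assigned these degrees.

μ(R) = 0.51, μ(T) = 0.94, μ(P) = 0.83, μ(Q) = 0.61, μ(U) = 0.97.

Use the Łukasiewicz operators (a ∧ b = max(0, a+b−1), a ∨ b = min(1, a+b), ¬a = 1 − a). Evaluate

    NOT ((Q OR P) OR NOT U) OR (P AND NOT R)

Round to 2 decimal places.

0.32

Q OR P = min(1, a+b) on (0.61, 0.83) = 1.00
NOT U = 1 − 0.97 = 0.03
(Q OR P) OR NOT U = min(1, a+b) on (1.00, 0.03) = 1.00
NOT ((Q OR P) OR NOT U) = 1 − 1.00 = 0.00
NOT R = 1 − 0.51 = 0.49
P AND NOT R = max(0, a+b−1) on (0.83, 0.49) = 0.32
NOT ((Q OR P) OR NOT U) OR (P AND NOT R) = min(1, a+b) on (0.00, 0.32) = 0.32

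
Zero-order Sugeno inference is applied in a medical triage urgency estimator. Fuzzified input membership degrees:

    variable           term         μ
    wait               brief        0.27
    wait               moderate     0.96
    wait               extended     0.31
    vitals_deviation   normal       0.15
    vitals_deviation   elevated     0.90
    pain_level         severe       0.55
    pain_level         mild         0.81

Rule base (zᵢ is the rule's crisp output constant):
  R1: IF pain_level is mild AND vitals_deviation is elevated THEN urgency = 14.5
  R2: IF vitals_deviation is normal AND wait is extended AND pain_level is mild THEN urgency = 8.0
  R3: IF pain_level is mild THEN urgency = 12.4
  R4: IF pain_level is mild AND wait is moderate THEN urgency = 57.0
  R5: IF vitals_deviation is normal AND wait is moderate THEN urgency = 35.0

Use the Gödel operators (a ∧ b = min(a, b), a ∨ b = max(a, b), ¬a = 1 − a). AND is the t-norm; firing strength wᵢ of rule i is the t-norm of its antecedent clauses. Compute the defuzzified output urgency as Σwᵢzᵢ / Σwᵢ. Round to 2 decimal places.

R1 (z=14.5): mild=0.81, elevated=0.90; AND[min(a, b)] → w = 0.81
R2 (z=8.0): normal=0.15, extended=0.31, mild=0.81; AND[min(a, b)] → w = 0.15
R3 (z=12.4): mild=0.81 → w = 0.81
R4 (z=57.0): mild=0.81, moderate=0.96; AND[min(a, b)] → w = 0.81
R5 (z=35.0): normal=0.15, moderate=0.96; AND[min(a, b)] → w = 0.15
Weighted average = (0.81·14.5 + 0.15·8.0 + 0.81·12.4 + 0.81·57.0 + 0.15·35.0) / (0.81 + 0.15 + 0.81 + 0.81 + 0.15)
  = 74.4090 / 2.7300 = 27.26

27.26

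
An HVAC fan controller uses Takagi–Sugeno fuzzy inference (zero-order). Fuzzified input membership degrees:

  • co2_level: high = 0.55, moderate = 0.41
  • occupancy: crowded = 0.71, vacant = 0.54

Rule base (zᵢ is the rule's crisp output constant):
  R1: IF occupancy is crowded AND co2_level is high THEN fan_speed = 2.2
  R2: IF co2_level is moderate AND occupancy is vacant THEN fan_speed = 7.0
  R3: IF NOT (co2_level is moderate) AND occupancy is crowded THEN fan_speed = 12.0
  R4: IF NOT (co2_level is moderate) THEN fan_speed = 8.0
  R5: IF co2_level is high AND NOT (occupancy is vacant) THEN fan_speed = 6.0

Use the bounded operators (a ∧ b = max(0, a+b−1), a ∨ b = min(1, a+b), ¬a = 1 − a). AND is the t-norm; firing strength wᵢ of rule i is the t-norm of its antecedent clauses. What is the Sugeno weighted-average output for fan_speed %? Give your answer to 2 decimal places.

7.72

R1 (z=2.2): crowded=0.71, high=0.55; AND[max(0, a+b−1)] → w = 0.26
R2 (z=7.0): moderate=0.41, vacant=0.54; AND[max(0, a+b−1)] → w = 0.00
R3 (z=12.0): ¬moderate=1−0.41=0.59, crowded=0.71; AND[max(0, a+b−1)] → w = 0.30
R4 (z=8.0): ¬moderate=1−0.41=0.59 → w = 0.59
R5 (z=6.0): high=0.55, ¬vacant=1−0.54=0.46; AND[max(0, a+b−1)] → w = 0.01
Weighted average = (0.26·2.2 + 0.00·7.0 + 0.30·12.0 + 0.59·8.0 + 0.01·6.0) / (0.26 + 0.00 + 0.30 + 0.59 + 0.01)
  = 8.9520 / 1.1600 = 7.72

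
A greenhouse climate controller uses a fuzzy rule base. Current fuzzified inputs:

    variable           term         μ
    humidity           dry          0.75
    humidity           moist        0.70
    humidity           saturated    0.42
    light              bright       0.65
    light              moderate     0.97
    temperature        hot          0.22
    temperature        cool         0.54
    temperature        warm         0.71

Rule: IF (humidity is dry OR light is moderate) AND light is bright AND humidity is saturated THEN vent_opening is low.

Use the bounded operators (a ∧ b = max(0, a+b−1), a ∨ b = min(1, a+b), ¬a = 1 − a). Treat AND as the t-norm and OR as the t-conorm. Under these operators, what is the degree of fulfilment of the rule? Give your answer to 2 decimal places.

firing strength: (dry=0.75 OR moderate=0.97) = 1.00; AND[max(0, a+b−1)] with bright=0.65, saturated=0.42 → w = 0.07

0.07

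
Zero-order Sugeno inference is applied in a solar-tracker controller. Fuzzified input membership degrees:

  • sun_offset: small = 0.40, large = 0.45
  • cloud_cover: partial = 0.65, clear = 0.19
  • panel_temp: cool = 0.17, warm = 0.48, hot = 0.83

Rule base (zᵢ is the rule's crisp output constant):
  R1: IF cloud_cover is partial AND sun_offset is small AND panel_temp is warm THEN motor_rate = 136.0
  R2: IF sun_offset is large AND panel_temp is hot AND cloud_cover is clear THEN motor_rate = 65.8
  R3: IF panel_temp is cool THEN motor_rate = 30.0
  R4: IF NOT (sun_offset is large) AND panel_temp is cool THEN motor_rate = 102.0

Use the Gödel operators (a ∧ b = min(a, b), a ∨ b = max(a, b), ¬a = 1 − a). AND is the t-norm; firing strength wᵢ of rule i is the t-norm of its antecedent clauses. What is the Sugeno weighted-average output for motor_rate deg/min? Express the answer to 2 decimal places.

R1 (z=136.0): partial=0.65, small=0.40, warm=0.48; AND[min(a, b)] → w = 0.40
R2 (z=65.8): large=0.45, hot=0.83, clear=0.19; AND[min(a, b)] → w = 0.19
R3 (z=30.0): cool=0.17 → w = 0.17
R4 (z=102.0): ¬large=1−0.45=0.55, cool=0.17; AND[min(a, b)] → w = 0.17
Weighted average = (0.40·136.0 + 0.19·65.8 + 0.17·30.0 + 0.17·102.0) / (0.40 + 0.19 + 0.17 + 0.17)
  = 89.3420 / 0.9300 = 96.07

96.07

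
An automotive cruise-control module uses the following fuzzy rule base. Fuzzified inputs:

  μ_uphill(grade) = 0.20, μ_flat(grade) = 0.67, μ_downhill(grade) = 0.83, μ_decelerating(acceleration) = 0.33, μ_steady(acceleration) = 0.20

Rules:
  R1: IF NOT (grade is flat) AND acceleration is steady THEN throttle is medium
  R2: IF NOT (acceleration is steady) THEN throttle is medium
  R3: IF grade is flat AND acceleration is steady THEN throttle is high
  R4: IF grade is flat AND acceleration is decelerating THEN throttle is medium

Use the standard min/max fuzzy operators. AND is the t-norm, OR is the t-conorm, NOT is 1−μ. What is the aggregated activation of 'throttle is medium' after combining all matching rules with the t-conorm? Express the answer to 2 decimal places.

R1: ¬flat=1−0.67=0.33, steady=0.20; AND[min(a, b)] → w = 0.20
R2: ¬steady=1−0.20=0.80 → w = 0.80
R3: flat=0.67, steady=0.20; AND[min(a, b)] → w = 0.20
R4: flat=0.67, decelerating=0.33; AND[min(a, b)] → w = 0.33
Rules with consequent 'medium': {R1, R2, R4} → strengths 0.20, 0.80, 0.33
Aggregate via t-conorm [max(a, b)]: 0.80

0.80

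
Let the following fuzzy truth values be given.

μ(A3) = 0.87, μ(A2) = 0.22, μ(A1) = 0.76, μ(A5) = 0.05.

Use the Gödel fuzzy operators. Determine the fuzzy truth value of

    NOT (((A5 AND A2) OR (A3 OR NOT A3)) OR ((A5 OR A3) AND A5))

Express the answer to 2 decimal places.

0.13

A5 AND A2 = min(a, b) on (0.05, 0.22) = 0.05
NOT A3 = 1 − 0.87 = 0.13
A3 OR NOT A3 = max(a, b) on (0.87, 0.13) = 0.87
(A5 AND A2) OR (A3 OR NOT A3) = max(a, b) on (0.05, 0.87) = 0.87
A5 OR A3 = max(a, b) on (0.05, 0.87) = 0.87
(A5 OR A3) AND A5 = min(a, b) on (0.87, 0.05) = 0.05
((A5 AND A2) OR (A3 OR NOT A3)) OR ((A5 OR A3) AND A5) = max(a, b) on (0.87, 0.05) = 0.87
NOT (((A5 AND A2) OR (A3 OR NOT A3)) OR ((A5 OR A3) AND A5)) = 1 − 0.87 = 0.13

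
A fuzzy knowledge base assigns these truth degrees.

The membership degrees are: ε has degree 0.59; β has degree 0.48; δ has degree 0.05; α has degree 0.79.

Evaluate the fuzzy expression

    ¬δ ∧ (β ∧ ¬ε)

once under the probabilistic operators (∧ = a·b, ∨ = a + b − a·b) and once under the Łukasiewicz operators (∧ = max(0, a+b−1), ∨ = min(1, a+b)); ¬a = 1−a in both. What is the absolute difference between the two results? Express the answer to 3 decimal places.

0.187

Under probabilistic:
  ¬δ = 1 − 0.0500 = 0.9500
  ¬ε = 1 − 0.5900 = 0.4100
  β ∧ ¬ε = a·b on (0.4800, 0.4100) = 0.1968
  ¬δ ∧ (β ∧ ¬ε) = a·b on (0.9500, 0.1968) = 0.1870
  → value = 0.1870
Under Łukasiewicz:
  ¬δ = 1 − 0.05 = 0.95
  ¬ε = 1 − 0.59 = 0.41
  β ∧ ¬ε = max(0, a+b−1) on (0.48, 0.41) = 0.00
  ¬δ ∧ (β ∧ ¬ε) = max(0, a+b−1) on (0.95, 0.00) = 0.00
  → value = 0.0000
|0.1870 − 0.0000| = 0.187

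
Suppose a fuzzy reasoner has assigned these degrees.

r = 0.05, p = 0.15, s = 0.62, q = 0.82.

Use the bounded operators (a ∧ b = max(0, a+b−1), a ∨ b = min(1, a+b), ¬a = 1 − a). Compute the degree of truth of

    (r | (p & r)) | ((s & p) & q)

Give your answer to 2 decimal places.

p & r = max(0, a+b−1) on (0.15, 0.05) = 0.00
r | (p & r) = min(1, a+b) on (0.05, 0.00) = 0.05
s & p = max(0, a+b−1) on (0.62, 0.15) = 0.00
(s & p) & q = max(0, a+b−1) on (0.00, 0.82) = 0.00
(r | (p & r)) | ((s & p) & q) = min(1, a+b) on (0.05, 0.00) = 0.05

0.05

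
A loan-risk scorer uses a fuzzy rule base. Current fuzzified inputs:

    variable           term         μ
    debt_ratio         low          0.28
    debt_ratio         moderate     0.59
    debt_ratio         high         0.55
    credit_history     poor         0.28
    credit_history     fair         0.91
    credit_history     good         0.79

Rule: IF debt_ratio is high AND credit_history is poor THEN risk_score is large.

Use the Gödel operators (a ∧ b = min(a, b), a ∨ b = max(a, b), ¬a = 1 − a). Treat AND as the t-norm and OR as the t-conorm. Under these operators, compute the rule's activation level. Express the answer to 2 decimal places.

firing strength: high=0.55, poor=0.28; AND[min(a, b)] → w = 0.28

0.28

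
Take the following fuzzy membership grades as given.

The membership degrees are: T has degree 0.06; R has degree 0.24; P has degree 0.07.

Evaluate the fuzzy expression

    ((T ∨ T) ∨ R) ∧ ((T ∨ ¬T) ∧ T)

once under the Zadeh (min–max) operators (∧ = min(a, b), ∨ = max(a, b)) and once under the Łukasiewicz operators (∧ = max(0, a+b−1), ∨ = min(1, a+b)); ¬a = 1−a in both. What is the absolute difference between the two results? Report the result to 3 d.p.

Under Zadeh (min–max):
  T ∨ T = max(a, b) on (0.06, 0.06) = 0.06
  (T ∨ T) ∨ R = max(a, b) on (0.06, 0.24) = 0.24
  ¬T = 1 − 0.06 = 0.94
  T ∨ ¬T = max(a, b) on (0.06, 0.94) = 0.94
  (T ∨ ¬T) ∧ T = min(a, b) on (0.94, 0.06) = 0.06
  ((T ∨ T) ∨ R) ∧ ((T ∨ ¬T) ∧ T) = min(a, b) on (0.24, 0.06) = 0.06
  → value = 0.0600
Under Łukasiewicz:
  T ∨ T = min(1, a+b) on (0.06, 0.06) = 0.12
  (T ∨ T) ∨ R = min(1, a+b) on (0.12, 0.24) = 0.36
  ¬T = 1 − 0.06 = 0.94
  T ∨ ¬T = min(1, a+b) on (0.06, 0.94) = 1.00
  (T ∨ ¬T) ∧ T = max(0, a+b−1) on (1.00, 0.06) = 0.06
  ((T ∨ T) ∨ R) ∧ ((T ∨ ¬T) ∧ T) = max(0, a+b−1) on (0.36, 0.06) = 0.00
  → value = 0.0000
|0.0600 − 0.0000| = 0.060

0.060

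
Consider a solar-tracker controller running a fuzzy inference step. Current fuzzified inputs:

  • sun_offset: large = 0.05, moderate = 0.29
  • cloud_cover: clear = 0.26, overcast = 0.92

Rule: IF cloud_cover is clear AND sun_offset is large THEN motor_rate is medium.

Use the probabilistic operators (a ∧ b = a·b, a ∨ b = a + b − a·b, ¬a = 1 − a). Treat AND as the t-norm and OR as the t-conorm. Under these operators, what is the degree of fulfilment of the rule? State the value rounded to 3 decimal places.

firing strength: clear=0.26, large=0.05; AND[a·b] → w = 0.0130

0.013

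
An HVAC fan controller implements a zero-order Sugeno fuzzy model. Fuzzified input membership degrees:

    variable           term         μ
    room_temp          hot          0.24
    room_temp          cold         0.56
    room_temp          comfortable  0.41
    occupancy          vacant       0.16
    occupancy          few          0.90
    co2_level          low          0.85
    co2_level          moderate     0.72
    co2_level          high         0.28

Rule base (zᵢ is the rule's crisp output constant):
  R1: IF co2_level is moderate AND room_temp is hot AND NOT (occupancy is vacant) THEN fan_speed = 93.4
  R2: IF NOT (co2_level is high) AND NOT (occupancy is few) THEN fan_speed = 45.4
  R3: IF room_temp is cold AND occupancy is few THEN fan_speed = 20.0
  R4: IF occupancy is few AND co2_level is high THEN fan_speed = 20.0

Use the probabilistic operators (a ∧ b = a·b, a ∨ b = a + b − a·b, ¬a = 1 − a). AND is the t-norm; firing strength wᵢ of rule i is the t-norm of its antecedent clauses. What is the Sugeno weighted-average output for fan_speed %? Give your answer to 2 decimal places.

32.83

R1 (z=93.4): moderate=0.72, hot=0.24, ¬vacant=1−0.16=0.84; AND[a·b] → w = 0.1452
R2 (z=45.4): ¬high=1−0.28=0.72, ¬few=1−0.90=0.10; AND[a·b] → w = 0.0720
R3 (z=20.0): cold=0.56, few=0.90; AND[a·b] → w = 0.5040
R4 (z=20.0): few=0.90, high=0.28; AND[a·b] → w = 0.2520
Weighted average = (0.1452·93.4 + 0.0720·45.4 + 0.5040·20.0 + 0.2520·20.0) / (0.1452 + 0.0720 + 0.5040 + 0.2520)
  = 31.9460 / 0.9732 = 32.83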